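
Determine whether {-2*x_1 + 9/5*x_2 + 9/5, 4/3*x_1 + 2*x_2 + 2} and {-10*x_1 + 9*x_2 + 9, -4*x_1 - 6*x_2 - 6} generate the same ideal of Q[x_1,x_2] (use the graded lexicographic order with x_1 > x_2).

For a fixed monomial order, each ideal has a unique reduced Gröbner basis; comparing bases decides equality.
Buchberger on the first generating set:
f_1 = -2*x_1 + 9/5*x_2 + 9/5, LT = x_1.
f_2 = 4/3*x_1 + 2*x_2 + 2, LT = x_1.

S(f_1,f_2): lcm = x_1. S = -12/5*x_2 - 12/5.
  reduce S modulo (f_1, f_2):
  remainder -12/5*x_2 - 12/5 ≠ 0; add g_3 = -12/5*x_2 - 12/5 to the basis.

The other S-polynomials (S(f_1,g_3), S(f_2,g_3)) all reduce to 0 modulo the current basis, so we have a Gröbner basis.
Inter-reduce: drop elements whose leading term is divisible by another's, tail-reduce, and make monic.
Reduced Gröbner basis: {x_1, x_2 + 1}.

Buchberger on the second generating set:
h_1 = -10*x_1 + 9*x_2 + 9, LT = x_1.
h_2 = -4*x_1 - 6*x_2 - 6, LT = x_1.

S(h_1,h_2): lcm = x_1. S = -12/5*x_2 - 12/5.
  reduce S modulo (h_1, h_2):
  remainder -12/5*x_2 - 12/5 ≠ 0; add k_3 = -12/5*x_2 - 12/5 to the basis.

The other S-polynomials (S(h_1,k_3), S(h_2,k_3)) all reduce to 0 modulo the current basis, so we have a Gröbner basis.
Inter-reduce: drop elements whose leading term is divisible by another's, tail-reduce, and make monic.
Reduced Gröbner basis: {x_1, x_2 + 1}.

The two bases agree; hence the ideals are identical.
The choice of monomial ordering does not affect the verdict — as long as both bases are computed under the same ordering, their equality decides ideal equality.

Yes, the ideals are equal.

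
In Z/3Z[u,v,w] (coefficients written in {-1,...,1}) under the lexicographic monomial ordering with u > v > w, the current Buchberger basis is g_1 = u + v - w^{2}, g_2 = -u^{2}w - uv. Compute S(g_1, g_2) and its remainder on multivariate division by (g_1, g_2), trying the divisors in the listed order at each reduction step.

S(g_1, g_2) = uvw - uv - uw^{3}; remainder on division = -v^{2}w + v^{2} - vw^{3} - vw^{2} - w^{5}.

lcm(LM(g_1), LM(g_2)) = u^{2}w.
S = (lcm/LT(g_1))·g_1 − (lcm/LT(g_2))·g_2 = uvw - uv - uw^{3}.
Reduce S modulo (g_1, g_2) in that order:
  leading term uvw: subtract (vw)·g_1 from uvw - uv - uw^{3} → -uv - uw^{3} - v^{2}w + vw^{3}
  leading term uv: subtract (-v)·g_1 from -uv - uw^{3} - v^{2}w + vw^{3} → -uw^{3} - v^{2}w + v^{2} + vw^{3} - vw^{2}
  leading term uw^{3}: subtract (-w^{3})·g_1 from -uw^{3} - v^{2}w + v^{2} + vw^{3} - vw^{2} → -v^{2}w + v^{2} - vw^{3} - vw^{2} - w^{5}
  leading term v^{2}w: no divisor's leading term divides it; move -v^{2}w to the remainder.
  leading term v^{2}: no divisor's leading term divides it; move v^{2} to the remainder.
  leading term vw^{3}: no divisor's leading term divides it; move -vw^{3} to the remainder.
  leading term vw^{2}: no divisor's leading term divides it; move -vw^{2} to the remainder.
  leading term w^{5}: no divisor's leading term divides it; move -w^{5} to the remainder.
The remainder -v^{2}w + v^{2} - vw^{3} - vw^{2} - w^{5} is nonzero, so it would be added as the next basis element.
This is the inner loop of Buchberger's algorithm — each nonzero remainder becomes a new basis element.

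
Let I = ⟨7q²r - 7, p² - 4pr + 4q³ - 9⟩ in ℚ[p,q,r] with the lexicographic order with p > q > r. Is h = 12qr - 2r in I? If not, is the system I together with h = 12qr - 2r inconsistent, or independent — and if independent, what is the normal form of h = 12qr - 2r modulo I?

First compute the reduced Gröbner basis of I by Buchberger's algorithm.
f_1 = 7q²r - 7, LT = q²r.
f_2 = p² - 4pr + 4q³ - 9, LT = p².

The S-polynomials (S(f_1,f_2)) all reduce to 0 modulo the current basis, so we have a Gröbner basis.
Inter-reduce: drop elements whose leading term is divisible by another's, tail-reduce, and make monic.
Reduced Gröbner basis: {p² - 4pr + 4q³ - 9, q²r - 1}.
Label its elements g_1 = p² - 4pr + 4q³ - 9, g_2 = q²r - 1.

Reduce h = 12qr - 2r modulo G:
  leading term qr: no divisor's leading term divides it; move 12qr to the remainder.
  leading term r: no divisor's leading term divides it; move -2r to the remainder.
  normal form = 12qr - 2r.
The normal form is nonzero, so h ∉ I. Since h minus its normal form lies in I, I + (h) = I + (n) where n = 12qr - 2r; decide whether this ideal is the whole ring.
Run Buchberger on G together with n (pairs among the g_i already reduce to 0 since G is a Gröbner basis):
g_1 = p² - 4pr + 4q³ - 9, LT = p².
g_2 = q²r - 1, LT = q²r.
n = 12qr - 2r, LT = qr.

S(g_2,n): lcm = q²r. S = ⅙qr - 1.
  leading term qr: subtract (1/72)·n from ⅙qr - 1 → 1/36r - 1
  leading term r: no divisor's leading term divides it; move 1/36r to the remainder.
  leading term 1: no divisor's leading term divides it; move -1 to the remainder.
  remainder 1/36r - 1 ≠ 0; add m_4 = 1/36r - 1 to the basis.

S(g_2,m_4): lcm = q²r. S = 36q² - 1.
  leading term q²: no divisor's leading term divides it; move 36q² to the remainder.
  leading term 1: no divisor's leading term divides it; move -1 to the remainder.
  remainder 36q² - 1 ≠ 0; add m_5 = 36q² - 1 to the basis.

S(n,m_4): lcm = qr. S = 36q - ⅙r.
  leading term q: no divisor's leading term divides it; move 36q to the remainder.
  leading term r: subtract (-6)·m_4 from -⅙r → -6
  leading term 1: no divisor's leading term divides it; move -6 to the remainder.
  remainder 36q - 6 ≠ 0; add m_6 = 36q - 6 to the basis.

The other S-polynomials (S(g_1,g_2), S(g_1,n), S(g_1,m_4), S(g_1,m_5), S(g_2,m_5), S(n,m_5), S(m_4,m_5), S(g_1,m_6), S(g_2,m_6), S(n,m_6), S(m_4,m_6), S(m_5,m_6)) all reduce to 0 modulo the current basis, so we have a Gröbner basis.
Inter-reduce: drop elements whose leading term is divisible by another's, tail-reduce, and make monic.
Reduced Gröbner basis: {p² - 144p - 485/54, q - ⅙, r - 36}.
The reduced Gröbner basis of I + (h) is {p² - 144p - 485/54, q - ⅙, r - 36} ≠ {1}, a proper ideal, so the enlarged system stays consistent: h is independent of I, with normal form 12qr - 2r.

12qr - 2r is independent of I; its normal form modulo I is 12qr - 2r.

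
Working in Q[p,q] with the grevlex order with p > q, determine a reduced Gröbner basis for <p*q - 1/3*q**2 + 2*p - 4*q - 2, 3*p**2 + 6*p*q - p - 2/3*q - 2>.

G = {q**3 + 13*q**2 - 6*p + 20*q + 6, p**2 + 2/3*q**2 - 13/3*p + 70/9*q + 10/3, p*q - 1/3*q**2 + 2*p - 4*q - 2}

f_1 = p*q - 1/3*q**2 + 2*p - 4*q - 2, LT = p*q.
f_2 = 3*p**2 + 6*p*q - p - 2/3*q - 2, LT = p**2.

S(f_1,f_2): lcm = p**2*q. S = -7/3*p*q**2 + 2*p**2 - 11/3*p*q + 2/9*q**2 - 2*p + 2/3*q.
  leading term p*q**2: subtract (-7/3*q)·f_1 from -7/3*p*q**2 + 2*p**2 - 11/3*p*q + 2/9*q**2 - 2*p + 2/3*q → -7/9*q**3 + 2*p**2 + p*q - 82/9*q**2 - 2*p - 4*q
  leading term q**3: no divisor's leading term divides it; move -7/9*q**3 to the remainder.
  leading term p**2: subtract (2/3)·f_2 from 2*p**2 + p*q - 82/9*q**2 - 2*p - 4*q → -3*p*q - 82/9*q**2 - 4/3*p - 32/9*q + 4/3
  leading term p*q: subtract (-3)·f_1 from -3*p*q - 82/9*q**2 - 4/3*p - 32/9*q + 4/3 → -91/9*q**2 + 14/3*p - 140/9*q - 14/3
  leading term q**2: no divisor's leading term divides it; move -91/9*q**2 to the remainder.
  leading term p: no divisor's leading term divides it; move 14/3*p to the remainder.
  leading term q: no divisor's leading term divides it; move -140/9*q to the remainder.
  leading term 1: no divisor's leading term divides it; move -14/3 to the remainder.
  remainder -7/9*q**3 - 91/9*q**2 + 14/3*p - 140/9*q - 14/3 ≠ 0; add g_3 = -7/9*q**3 - 91/9*q**2 + 14/3*p - 140/9*q - 14/3 to the basis.

S(f_1,g_3): lcm = p*q**3. S = -1/3*q**4 - 11*p*q**2 - 4*q**3 + 6*p**2 - 20*p*q - 2*q**2 - 6*p.
  leading term q**4: subtract (3/7*q)·g_3 from -1/3*q**4 - 11*p*q**2 - 4*q**3 + 6*p**2 - 20*p*q - 2*q**2 - 6*p → -11*p*q**2 + 1/3*q**3 + 6*p**2 - 22*p*q + 14/3*q**2 - 6*p + 2*q
  leading term p*q**2: subtract (-11*q)·f_1 from -11*p*q**2 + 1/3*q**3 + 6*p**2 - 22*p*q + 14/3*q**2 - 6*p + 2*q → -10/3*q**3 + 6*p**2 - 118/3*q**2 - 6*p - 20*q
  leading term q**3: subtract (30/7)·g_3 from -10/3*q**3 + 6*p**2 - 118/3*q**2 - 6*p - 20*q → 6*p**2 + 4*q**2 - 26*p + 140/3*q + 20
  leading term p**2: subtract (2)·f_2 from 6*p**2 + 4*q**2 - 26*p + 140/3*q + 20 → -12*p*q + 4*q**2 - 24*p + 48*q + 24
  leading term p*q: subtract (-12)·f_1 from -12*p*q + 4*q**2 - 24*p + 48*q + 24 → 0
  remainder 0.

S(f_2,g_3): leading monomials are coprime, so the S-polynomial reduces to 0 (Buchberger's first criterion).
Every S-polynomial of the final basis reduces to 0, so we have a Gröbner basis.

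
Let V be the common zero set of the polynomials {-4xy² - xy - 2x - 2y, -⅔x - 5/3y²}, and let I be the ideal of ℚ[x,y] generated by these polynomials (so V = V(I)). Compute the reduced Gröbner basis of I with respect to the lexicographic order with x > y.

G = {x + 5/2y², y⁴ + ¼y³ + ½y² - ⅕y}

f_1 = -4xy² - xy - 2x - 2y, LT = xy².
f_2 = -⅔x - 5/3y², LT = x.

S(f_1,f_2): lcm = xy². S = ¼xy + ½x - 5/2y⁴ + ½y.
  leading term xy: subtract (-⅜y)·f_2 from ¼xy + ½x - 5/2y⁴ + ½y → ½x - 5/2y⁴ - ⅝y³ + ½y
  leading term x: subtract (-¾)·f_2 from ½x - 5/2y⁴ - ⅝y³ + ½y → -5/2y⁴ - ⅝y³ - 5/4y² + ½y
  leading term y⁴: no divisor's leading term divides it; move -5/2y⁴ to the remainder.
  leading term y³: no divisor's leading term divides it; move -⅝y³ to the remainder.
  leading term y²: no divisor's leading term divides it; move -5/4y² to the remainder.
  leading term y: no divisor's leading term divides it; move ½y to the remainder.
  remainder -5/2y⁴ - ⅝y³ - 5/4y² + ½y ≠ 0; add g_3 = -5/2y⁴ - ⅝y³ - 5/4y² + ½y to the basis.

S(f_1,g_3): lcm = xy⁴. S = ⅕xy + ½y³.
  leading term xy: subtract (-3/10y)·f_2 from ⅕xy + ½y³ → 0
  remainder 0.

S(f_2,g_3): leading monomials are coprime, so the S-polynomial reduces to 0 (Buchberger's first criterion).
Every S-polynomial of the final basis reduces to 0, so we have a Gröbner basis.
Inter-reduce: drop elements whose leading term is divisible by another's, tail-reduce, and make monic.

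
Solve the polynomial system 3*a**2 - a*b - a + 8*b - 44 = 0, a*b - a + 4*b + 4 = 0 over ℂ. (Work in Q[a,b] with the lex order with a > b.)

Compute a lex Gröbner basis by Buchberger's algorithm.
f_1 = 3*a**2 - a*b - a + 8*b - 44, LT = a**2.
f_2 = a*b - a + 4*b + 4, LT = a*b.

S(f_1,f_2): lcm = a**2*b. S = a**2 - 1/3*a*b**2 - 13/3*a*b - 4*a + 8/3*b**2 - 44/3*b.
  reduce S modulo (f_1, f_2):
  remainder -8*a + 4*b**2 + 4/3*b + 32 ≠ 0; add h_3 = -8*a + 4*b**2 + 4/3*b + 32 to the basis.

S(f_2,h_3): lcm = a*b. S = -a + 1/2*b**3 + 1/6*b**2 + 8*b + 4.
  reduce S modulo (f_1, f_2, h_3):
  remainder 1/2*b**3 - 1/3*b**2 + 47/6*b ≠ 0; add h_4 = 1/2*b**3 - 1/3*b**2 + 47/6*b to the basis.

The other S-polynomials (S(f_1,h_3), S(f_1,h_4), S(f_2,h_4), S(h_3,h_4)) all reduce to 0 modulo the current basis, so we have a Gröbner basis.
Inter-reduce: drop elements whose leading term is divisible by another's, tail-reduce, and make monic.
Reduced Gröbner basis: {a - 1/2*b**2 - 1/6*b - 4, b**3 - 2/3*b**2 + 47/3*b}.

From the last basis element, b**3 - 2/3*b**2 + 47/3*b = 0, so b takes values in {0, 1/3 - 2*sqrt(35)*I/3, 1/3 + 2*sqrt(35)*I/3}. Each choice, substituted upward through the basis, yields the corresponding point(s) of the solution set.
  b = 0: the earlier basis element becomes a - 4 = 0, giving a = 4 — point (4, 0).
  b = 1/3 - 2*sqrt(35)*I/3: the earlier basis element becomes a + 11/3 + sqrt(35)*I/3 = 0, giving a = -11/3 - sqrt(35)*I/3 — point (-11/3 - sqrt(35)*I/3, 1/3 - 2*sqrt(35)*I/3).
  b = 1/3 + 2*sqrt(35)*I/3: the earlier basis element becomes a + 11/3 - sqrt(35)*I/3 = 0, giving a = -11/3 + sqrt(35)*I/3 — point (-11/3 + sqrt(35)*I/3, 1/3 + 2*sqrt(35)*I/3).

{(4, 0), (-11/3 - sqrt(35)*I/3, 1/3 - 2*sqrt(35)*I/3), (-11/3 + sqrt(35)*I/3, 1/3 + 2*sqrt(35)*I/3)}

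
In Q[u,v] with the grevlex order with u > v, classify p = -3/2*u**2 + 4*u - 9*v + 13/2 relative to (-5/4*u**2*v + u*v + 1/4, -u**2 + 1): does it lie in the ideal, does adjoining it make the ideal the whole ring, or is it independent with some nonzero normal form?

First compute the reduced Gröbner basis of I by Buchberger's algorithm.
f_1 = -5/4*u**2*v + u*v + 1/4, LT = u**2*v.
f_2 = -u**2 + 1, LT = u**2.

S(f_1,f_2): lcm = u**2*v. S = -4/5*u*v + v - 1/5.
  reduce S modulo (f_1, f_2):
  remainder -4/5*u*v + v - 1/5 ≠ 0; add h_3 = -4/5*u*v + v - 1/5 to the basis.

S(f_1,h_3): lcm = u**2*v. S = 9/20*u*v - 1/4*u - 1/5.
  reduce S modulo (f_1, f_2, h_3):
  remainder -1/4*u + 9/16*v - 5/16 ≠ 0; add h_4 = -1/4*u + 9/16*v - 5/16 to the basis.

S(f_1,h_4): lcm = u**2*v. S = 9/4*u*v**2 - 41/20*u*v - 1/5.
  reduce S modulo (f_1, f_2, h_3, h_4):
  remainder 45/16*v**2 - 25/8*v + 5/16 ≠ 0; add h_5 = 45/16*v**2 - 25/8*v + 5/16 to the basis.

The other S-polynomials (S(f_2,h_3), S(f_2,h_4), S(h_3,h_4), S(f_1,h_5), S(f_2,h_5), S(h_3,h_5), S(h_4,h_5)) all reduce to 0 modulo the current basis, so we have a Gröbner basis.
Inter-reduce: drop elements whose leading term is divisible by another's, tail-reduce, and make monic.
Reduced Gröbner basis: {v**2 - 10/9*v + 1/9, u - 9/4*v + 5/4}.
Label its elements g_1 = v**2 - 10/9*v + 1/9, g_2 = u - 9/4*v + 5/4.

Reduce p = -3/2*u**2 + 4*u - 9*v + 13/2 modulo G:
  leading term u**2: subtract (-3/2*u)·g_2 from -3/2*u**2 + 4*u - 9*v + 13/2 → -27/8*u*v + 47/8*u - 9*v + 13/2
  leading term u*v: subtract (-27/8*v)·g_2 from -27/8*u*v + 47/8*u - 9*v + 13/2 → -243/32*v**2 + 47/8*u - 153/32*v + 13/2
  leading term v**2: subtract (-243/32)·g_1 from -243/32*v**2 + 47/8*u - 153/32*v + 13/2 → 47/8*u - 423/32*v + 235/32
  leading term u: subtract (47/8)·g_2 from 47/8*u - 423/32*v + 235/32 → 0
  normal form = 0.
Since the normal form is 0, p ∈ I.

-3/2*u**2 + 4*u - 9*v + 13/2 lies in I (it reduces to 0).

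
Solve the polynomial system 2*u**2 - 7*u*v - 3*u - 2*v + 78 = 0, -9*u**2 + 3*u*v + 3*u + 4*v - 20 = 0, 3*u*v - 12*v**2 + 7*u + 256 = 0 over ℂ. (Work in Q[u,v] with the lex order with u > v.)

Compute a lex Gröbner basis by Buchberger's algorithm.
f_1 = 2*u**2 - 7*u*v - 3*u - 2*v + 78, LT = u**2.
f_2 = -9*u**2 + 3*u*v + 3*u + 4*v - 20, LT = u**2.
f_3 = 3*u*v + 7*u - 12*v**2 + 256, LT = u*v.

S(f_1,f_2): lcm = u**2. S = -19/6*u*v - 7/6*u - 5/9*v + 331/9.
  leading term u*v: subtract (-19/18)·f_3 from -19/6*u*v - 7/6*u - 5/9*v + 331/9 → 56/9*u - 38/3*v**2 - 5/9*v + 307
  leading term u: no divisor's leading term divides it; move 56/9*u to the remainder.
  leading term v**2: no divisor's leading term divides it; move -38/3*v**2 to the remainder.
  leading term v: no divisor's leading term divides it; move -5/9*v to the remainder.
  leading term 1: no divisor's leading term divides it; move 307 to the remainder.
  remainder 56/9*u - 38/3*v**2 - 5/9*v + 307 ≠ 0; add h_4 = 56/9*u - 38/3*v**2 - 5/9*v + 307 to the basis.

S(f_1,f_3): lcm = u**2*v. S = -7/3*u**2 + 1/2*u*v**2 - 3/2*u*v - 256/3*u - v**2 + 39*v.
  leading term u**2: subtract (-7/6)·f_1 from -7/3*u**2 + 1/2*u*v**2 - 3/2*u*v - 256/3*u - v**2 + 39*v → 1/2*u*v**2 - 29/3*u*v - 533/6*u - v**2 + 110/3*v + 91
  leading term u*v**2: subtract (1/6*v)·f_3 from 1/2*u*v**2 - 29/3*u*v - 533/6*u - v**2 + 110/3*v + 91 → -65/6*u*v - 533/6*u + 2*v**3 - v**2 - 6*v + 91
  leading term u*v: subtract (-65/18)·f_3 from -65/6*u*v - 533/6*u + 2*v**3 - v**2 - 6*v + 91 → -572/9*u + 2*v**3 - 133/3*v**2 - 6*v + 9139/9
  leading term u: subtract (-143/14)·h_4 from -572/9*u + 2*v**3 - 133/3*v**2 - 6*v + 9139/9 → 2*v**3 - 1216/7*v**2 - 1471/126*v + 523055/126
  leading term v**3: no divisor's leading term divides it; move 2*v**3 to the remainder.
  leading term v**2: no divisor's leading term divides it; move -1216/7*v**2 to the remainder.
  leading term v: no divisor's leading term divides it; move -1471/126*v to the remainder.
  leading term 1: no divisor's leading term divides it; move 523055/126 to the remainder.
  remainder 2*v**3 - 1216/7*v**2 - 1471/126*v + 523055/126 ≠ 0; add h_5 = 2*v**3 - 1216/7*v**2 - 1471/126*v + 523055/126 to the basis.

S(f_2,f_3): lcm = u**2*v. S = -7/3*u**2 + 11/3*u*v**2 - 1/3*u*v - 256/3*u - 4/9*v**2 + 20/9*v.
  leading term u**2: subtract (-7/6)·f_1 from -7/3*u**2 + 11/3*u*v**2 - 1/3*u*v - 256/3*u - 4/9*v**2 + 20/9*v → 11/3*u*v**2 - 17/2*u*v - 533/6*u - 4/9*v**2 - 1/9*v + 91
  leading term u*v**2: subtract (11/9*v)·f_3 from 11/3*u*v**2 - 17/2*u*v - 533/6*u - 4/9*v**2 - 1/9*v + 91 → -307/18*u*v - 533/6*u + 44/3*v**3 - 4/9*v**2 - 313*v + 91
  leading term u*v: subtract (-307/54)·f_3 from -307/18*u*v - 533/6*u + 44/3*v**3 - 4/9*v**2 - 313*v + 91 → -1324/27*u + 44/3*v**3 - 206/3*v**2 - 313*v + 41753/27
  leading term u: subtract (-331/42)·h_4 from -1324/27*u + 44/3*v**3 - 206/3*v**2 - 313*v + 41753/27 → 44/3*v**3 - 10615/63*v**2 - 119969/378*v + 1499095/378
  leading term v**3: subtract (22/3)·h_5 from 44/3*v**3 - 10615/63*v**2 - 119969/378*v + 1499095/378 → 69641/63*v**2 - 87607/378*v - 10008115/378
  leading term v**2: no divisor's leading term divides it; move 69641/63*v**2 to the remainder.
  leading term v: no divisor's leading term divides it; move -87607/378*v to the remainder.
  leading term 1: no divisor's leading term divides it; move -10008115/378 to the remainder.
  remainder 69641/63*v**2 - 87607/378*v - 10008115/378 ≠ 0; add h_6 = 69641/63*v**2 - 87607/378*v - 10008115/378 to the basis.

S(f_1,h_4): lcm = u**2. S = 57/28*u*v**2 - 191/56*u*v - 2847/56*u - v + 39.
  leading term u*v**2: subtract (19/28*v)·f_3 from 57/28*u*v**2 - 191/56*u*v - 2847/56*u - v + 39 → -457/56*u*v - 2847/56*u + 57/7*v**3 - 1223/7*v + 39
  leading term u*v: subtract (-457/168)·f_3 from -457/56*u*v - 2847/56*u + 57/7*v**3 - 1223/7*v + 39 → -2671/84*u + 57/7*v**3 - 457/14*v**2 - 1223/7*v + 15443/21
  leading term u: subtract (-8013/1568)·h_4 from -2671/84*u + 57/7*v**3 - 457/14*v**2 - 1223/7*v + 15443/21 → 57/7*v**3 - 76341/784*v**2 - 835211/4704*v + 10839205/4704
  leading term v**3: subtract (57/14)·h_5 from 57/7*v**3 - 76341/784*v**2 - 835211/4704*v + 10839205/4704 → 478155/784*v**2 - 203873/1568*v - 22888385/1568
  leading term v**2: subtract (4303395/7799792)·h_6 from 478155/784*v**2 - 203873/1568*v - 22888385/1568 → -1289439/599984*v + 6447195/599984
  leading term v: no divisor's leading term divides it; move -1289439/599984*v to the remainder.
  leading term 1: no divisor's leading term divides it; move 6447195/599984 to the remainder.
  remainder -1289439/599984*v + 6447195/599984 ≠ 0; add h_7 = -1289439/599984*v + 6447195/599984 to the basis.

The other S-polynomials (S(f_2,h_4), S(f_3,h_4), S(f_1,h_5), S(f_2,h_5), S(f_3,h_5), S(h_4,h_5), S(f_1,h_6), S(f_2,h_6), S(f_3,h_6), S(h_4,h_6), S(h_5,h_6), S(f_1,h_7), S(f_2,h_7), S(f_3,h_7), S(h_4,h_7), S(h_5,h_7), S(h_6,h_7)) all reduce to 0 modulo the current basis, so we have a Gröbner basis.
Inter-reduce: drop elements whose leading term is divisible by another's, tail-reduce, and make monic.
Reduced Gröbner basis: {u - 2, v - 5}.

The lex basis is triangular: the last element involves only v. Solving v - 5 = 0 gives v ∈ {5}; substituting each value into the earlier elements determines the remaining variables.
  v = 5: the earlier basis element becomes u - 2 = 0, giving u = 2 — point (2, 5).
Substituting each solution back into the original system confirms all equations vanish.

{(2, 5)}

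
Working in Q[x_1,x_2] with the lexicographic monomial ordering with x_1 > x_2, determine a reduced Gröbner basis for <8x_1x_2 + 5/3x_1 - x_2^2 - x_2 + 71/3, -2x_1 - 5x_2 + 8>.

G = {x_1 + 5/2x_2 - 4, x_2^2 - 23/18x_2 - 13/9}

f_1 = 8x_1x_2 + 5/3x_1 - x_2^2 - x_2 + 71/3, LT = x_1x_2.
f_2 = -2x_1 - 5x_2 + 8, LT = x_1.

S(f_1,f_2): lcm = x_1x_2. S = 5/24x_1 - 21/8x_2^2 + 31/8x_2 + 71/24.
  leading term x_1: subtract (-5/48)·f_2 from 5/24x_1 - 21/8x_2^2 + 31/8x_2 + 71/24 → -21/8x_2^2 + 161/48x_2 + 91/24
  leading term x_2^2: no divisor's leading term divides it; move -21/8x_2^2 to the remainder.
  leading term x_2: no divisor's leading term divides it; move 161/48x_2 to the remainder.
  leading term 1: no divisor's leading term divides it; move 91/24 to the remainder.
  remainder -21/8x_2^2 + 161/48x_2 + 91/24 ≠ 0; add g_3 = -21/8x_2^2 + 161/48x_2 + 91/24 to the basis.

S(f_1,g_3): lcm = x_1x_2^2. S = 107/72x_1x_2 + 13/9x_1 - 1/8x_2^3 - 1/8x_2^2 + 71/24x_2.
  leading term x_1x_2: subtract (107/576)·f_1 from 107/72x_1x_2 + 13/9x_1 - 1/8x_2^3 - 1/8x_2^2 + 71/24x_2 → 1961/1728x_1 - 1/8x_2^3 + 35/576x_2^2 + 1811/576x_2 - 7597/1728
  leading term x_1: subtract (-1961/3456)·f_2 from 1961/1728x_1 - 1/8x_2^3 + 35/576x_2^2 + 1811/576x_2 - 7597/1728 → -1/8x_2^3 + 35/576x_2^2 + 1061/3456x_2 + 247/1728
  leading term x_2^3: subtract (1/21x_2)·g_3 from -1/8x_2^3 + 35/576x_2^2 + 1061/3456x_2 + 247/1728 → -19/192x_2^2 + 437/3456x_2 + 247/1728
  leading term x_2^2: subtract (19/504)·g_3 from -19/192x_2^2 + 437/3456x_2 + 247/1728 → 0
  remainder 0.

S(f_2,g_3): leading monomials are coprime, so the S-polynomial reduces to 0 (Buchberger's first criterion).
Every S-polynomial of the final basis reduces to 0, so we have a Gröbner basis.
Inter-reduce: drop elements whose leading term is divisible by another's, tail-reduce, and make monic.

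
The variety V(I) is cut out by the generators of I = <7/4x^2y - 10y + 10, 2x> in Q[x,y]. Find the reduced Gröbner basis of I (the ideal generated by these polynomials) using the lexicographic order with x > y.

G = {x, y - 1}

f_1 = 7/4x^2y - 10y + 10, LT = x^2y.
f_2 = 2x, LT = x.

S(f_1,f_2): lcm = x^2y. S = -40/7y + 40/7.
  reduce S modulo (f_1, f_2):
  remainder -40/7y + 40/7 ≠ 0; add g_3 = -40/7y + 40/7 to the basis.

The other S-polynomials (S(f_1,g_3), S(f_2,g_3)) all reduce to 0 modulo the current basis, so we have a Gröbner basis.
Inter-reduce: drop elements whose leading term is divisible by another's, tail-reduce, and make monic.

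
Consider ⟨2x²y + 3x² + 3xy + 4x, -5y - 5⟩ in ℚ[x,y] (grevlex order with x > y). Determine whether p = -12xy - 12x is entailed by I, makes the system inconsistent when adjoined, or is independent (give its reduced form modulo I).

-12xy - 12x lies in I (it reduces to 0).

First compute the reduced Gröbner basis of I by Buchberger's algorithm.
f_1 = 2x²y + 3x² + 3xy + 4x, LT = x²y.
f_2 = -5y - 5, LT = y.

S(f_1,f_2): lcm = x²y. S = ½x² + 3/2xy + 2x.
  leading term x²: no divisor's leading term divides it; move ½x² to the remainder.
  leading term xy: subtract (-3/10x)·f_2 from 3/2xy + 2x → ½x
  leading term x: no divisor's leading term divides it; move ½x to the remainder.
  remainder ½x² + ½x ≠ 0; add h_3 = ½x² + ½x to the basis.

The other S-polynomials (S(f_1,h_3), S(f_2,h_3)) all reduce to 0 modulo the current basis, so we have a Gröbner basis.
Inter-reduce: drop elements whose leading term is divisible by another's, tail-reduce, and make monic.
Reduced Gröbner basis: {x² + x, y + 1}.
Label its elements g_1 = x² + x, g_2 = y + 1.

Reduce p = -12xy - 12x modulo G:
  leading term xy: subtract (-12x)·g_2 from -12xy - 12x → 0
  normal form = 0.
Since the normal form is 0, p ∈ I.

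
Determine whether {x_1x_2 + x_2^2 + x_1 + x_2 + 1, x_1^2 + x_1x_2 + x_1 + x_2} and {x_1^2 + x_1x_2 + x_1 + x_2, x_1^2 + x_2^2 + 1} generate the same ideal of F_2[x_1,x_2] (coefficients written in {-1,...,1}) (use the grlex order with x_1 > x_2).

Yes, the ideals are equal.

Two ideals are equal iff their reduced Gröbner bases coincide (the reduced basis is unique for a fixed ordering).
Buchberger on the first generating set:
f_1 = x_1x_2 + x_2^2 + x_1 + x_2 + 1, LT = x_1x_2.
f_2 = x_1^2 + x_1x_2 + x_1 + x_2, LT = x_1^2.

S(f_1,f_2): lcm = x_1^2x_2. S = x_1^2 + x_2^2 + x_1.
  reduce S modulo (f_1, f_2):
  remainder x_1 + 1 ≠ 0; add g_3 = x_1 + 1 to the basis.

S(f_1,g_3): lcm = x_1x_2. S = x_2^2 + x_1 + 1.
  reduce S modulo (f_1, f_2, g_3):
  remainder x_2^2 ≠ 0; add g_4 = x_2^2 to the basis.

The other S-polynomials (S(f_2,g_3), S(f_1,g_4), S(f_2,g_4), S(g_3,g_4)) all reduce to 0 modulo the current basis, so we have a Gröbner basis.
Inter-reduce: drop elements whose leading term is divisible by another's, tail-reduce, and make monic.
Reduced Gröbner basis: {x_2^2, x_1 + 1}.

Buchberger on the second generating set:
h_1 = x_1^2 + x_1x_2 + x_1 + x_2, LT = x_1^2.
h_2 = x_1^2 + x_2^2 + 1, LT = x_1^2.

S(h_1,h_2): lcm = x_1^2. S = x_1x_2 + x_2^2 + x_1 + x_2 + 1.
  reduce S modulo (h_1, h_2):
  remainder x_1x_2 + x_2^2 + x_1 + x_2 + 1 ≠ 0; add k_3 = x_1x_2 + x_2^2 + x_1 + x_2 + 1 to the basis.

S(h_1,k_3): lcm = x_1^2x_2. S = x_1^2 + x_2^2 + x_1.
  reduce S modulo (h_1, h_2, k_3):
  remainder x_1 + 1 ≠ 0; add k_4 = x_1 + 1 to the basis.

S(h_1,k_4): lcm = x_1^2. S = x_1x_2 + x_2.
  reduce S modulo (h_1, h_2, k_3, k_4):
  remainder x_2^2 ≠ 0; add k_5 = x_2^2 to the basis.

The other S-polynomials (S(h_2,k_3), S(h_2,k_4), S(k_3,k_4), S(h_1,k_5), S(h_2,k_5), S(k_3,k_5), S(k_4,k_5)) all reduce to 0 modulo the current basis, so we have a Gröbner basis.
Inter-reduce: drop elements whose leading term is divisible by another's, tail-reduce, and make monic.
Reduced Gröbner basis: {x_2^2, x_1 + 1}.

The two bases agree; hence the ideals are identical.
The choice of monomial ordering does not affect the verdict — as long as both bases are computed under the same ordering, their equality decides ideal equality.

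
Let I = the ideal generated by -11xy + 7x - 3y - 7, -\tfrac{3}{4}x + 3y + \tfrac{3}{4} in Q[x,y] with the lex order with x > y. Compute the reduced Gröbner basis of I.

f_1 = -11xy + 7x - 3y - 7, LT = xy.
f_2 = -\tfrac{3}{4}x + 3y + \tfrac{3}{4}, LT = x.

S(f_1,f_2): lcm = xy. S = -\tfrac{7}{11}x + 4y^{2} + \tfrac{14}{11}y + \tfrac{7}{11}.
  reduce S modulo (f_1, f_2):
  remainder 4y^{2} - \tfrac{14}{11}y ≠ 0; add g_3 = 4y^{2} - \tfrac{14}{11}y to the basis.

The other S-polynomials (S(f_1,g_3), S(f_2,g_3)) all reduce to 0 modulo the current basis, so we have a Gröbner basis.
Inter-reduce: drop elements whose leading term is divisible by another's, tail-reduce, and make monic.

G = {x - 4y - 1, y^{2} - \tfrac{7}{22}y}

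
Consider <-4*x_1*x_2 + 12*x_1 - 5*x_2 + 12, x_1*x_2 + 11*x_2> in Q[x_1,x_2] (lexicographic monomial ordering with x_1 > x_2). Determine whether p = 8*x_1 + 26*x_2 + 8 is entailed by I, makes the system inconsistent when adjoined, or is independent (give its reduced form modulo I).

8*x_1 + 26*x_2 + 8 lies in I (it reduces to 0).

First compute the reduced Gröbner basis of I by Buchberger's algorithm.
f_1 = -4*x_1*x_2 + 12*x_1 - 5*x_2 + 12, LT = x_1*x_2.
f_2 = x_1*x_2 + 11*x_2, LT = x_1*x_2.

S(f_1,f_2): lcm = x_1*x_2. S = -3*x_1 - 39/4*x_2 - 3.
  reduce S modulo (f_1, f_2):
  remainder -3*x_1 - 39/4*x_2 - 3 ≠ 0; add h_3 = -3*x_1 - 39/4*x_2 - 3 to the basis.

S(f_1,h_3): lcm = x_1*x_2. S = -3*x_1 - 13/4*x_2**2 + 1/4*x_2 - 3.
  reduce S modulo (f_1, f_2, h_3):
  remainder -13/4*x_2**2 + 10*x_2 ≠ 0; add h_4 = -13/4*x_2**2 + 10*x_2 to the basis.

The other S-polynomials (S(f_2,h_3), S(f_1,h_4), S(f_2,h_4), S(h_3,h_4)) all reduce to 0 modulo the current basis, so we have a Gröbner basis.
Inter-reduce: drop elements whose leading term is divisible by another's, tail-reduce, and make monic.
Reduced Gröbner basis: {x_1 + 13/4*x_2 + 1, x_2**2 - 40/13*x_2}.
Label its elements g_1 = x_1 + 13/4*x_2 + 1, g_2 = x_2**2 - 40/13*x_2.

Reduce p = 8*x_1 + 26*x_2 + 8 modulo G:
  leading term x_1: subtract (8)·g_1 from 8*x_1 + 26*x_2 + 8 → 0
  normal form = 0.
Since the normal form is 0, p ∈ I.

Ideal membership is decidable via reduction modulo a Gröbner basis.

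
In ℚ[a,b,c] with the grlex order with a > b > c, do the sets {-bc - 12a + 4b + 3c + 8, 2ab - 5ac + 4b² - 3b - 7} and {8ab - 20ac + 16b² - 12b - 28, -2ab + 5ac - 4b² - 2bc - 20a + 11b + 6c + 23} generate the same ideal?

For a fixed monomial order, each ideal has a unique reduced Gröbner basis; comparing bases decides equality.
Buchberger on the first generating set:
f_1 = -bc - 12a + 4b + 3c + 8, LT = bc.
f_2 = 2ab - 5ac + 4b² - 3b - 7, LT = ab.

S(f_1,f_2): lcm = abc. S = 5/2ac² - 2b²c + 12a² - 4ab - 3ac + 3/2bc - 8a + 7/2c.
  leading term ac²: no divisor's leading term divides it; move 5/2ac² to the remainder.
  leading term b²c: subtract (2b)·f_1 from -2b²c + 12a² - 4ab - 3ac + 3/2bc - 8a + 7/2c → 12a² + 20ab - 3ac - 8b² - 9/2bc - 8a - 16b + 7/2c
  leading term a²: no divisor's leading term divides it; move 12a² to the remainder.
  leading term ab: subtract (10)·f_2 from 20ab - 3ac - 8b² - 9/2bc - 8a - 16b + 7/2c → 47ac - 48b² - 9/2bc - 8a + 14b + 7/2c + 70
  leading term ac: no divisor's leading term divides it; move 47ac to the remainder.
  leading term b²: no divisor's leading term divides it; move -48b² to the remainder.
  leading term bc: subtract (9/2)·f_1 from -9/2bc - 8a + 14b + 7/2c + 70 → 46a - 4b - 10c + 34
  leading term a: no divisor's leading term divides it; move 46a to the remainder.
  leading term b: no divisor's leading term divides it; move -4b to the remainder.
  leading term c: no divisor's leading term divides it; move -10c to the remainder.
  leading term 1: no divisor's leading term divides it; move 34 to the remainder.
  remainder 5/2ac² + 12a² + 47ac - 48b² + 46a - 4b - 10c + 34 ≠ 0; add g_3 = 5/2ac² + 12a² + 47ac - 48b² + 46a - 4b - 10c + 34 to the basis.

The other S-polynomials (S(f_1,g_3), S(f_2,g_3)) all reduce to 0 modulo the current basis, so we have a Gröbner basis.
Inter-reduce: drop elements whose leading term is divisible by another's, tail-reduce, and make monic.
Reduced Gröbner basis: {ac² + 24/5a² + 94/5ac - 96/5b² + 92/5a - 8/5b - 4c + 68/5, ab - 5/2ac + 2b² - 3/2b - 7/2, bc + 12a - 4b - 3c - 8}.

Buchberger on the second generating set:
h_1 = 8ab - 20ac + 16b² - 12b - 28, LT = ab.
h_2 = -2ab + 5ac - 4b² - 2bc - 20a + 11b + 6c + 23, LT = ab.

S(h_1,h_2): lcm = ab. S = -bc - 10a + 4b + 3c + 8.
  leading term bc: no divisor's leading term divides it; move -bc to the remainder.
  leading term a: no divisor's leading term divides it; move -10a to the remainder.
  leading term b: no divisor's leading term divides it; move 4b to the remainder.
  leading term c: no divisor's leading term divides it; move 3c to the remainder.
  leading term 1: no divisor's leading term divides it; move 8 to the remainder.
  remainder -bc - 10a + 4b + 3c + 8 ≠ 0; add k_3 = -bc - 10a + 4b + 3c + 8 to the basis.

S(h_1,k_3): lcm = abc. S = -5/2ac² + 2b²c - 10a² + 4ab + 3ac - 3/2bc + 8a - 7/2c.
  leading term ac²: no divisor's leading term divides it; move -5/2ac² to the remainder.
  leading term b²c: subtract (-2b)·k_3 from 2b²c - 10a² + 4ab + 3ac - 3/2bc + 8a - 7/2c → -10a² - 16ab + 3ac + 8b² + 9/2bc + 8a + 16b - 7/2c
  leading term a²: no divisor's leading term divides it; move -10a² to the remainder.
  leading term ab: subtract (-2)·h_1 from -16ab + 3ac + 8b² + 9/2bc + 8a + 16b - 7/2c → -37ac + 40b² + 9/2bc + 8a - 8b - 7/2c - 56
  leading term ac: no divisor's leading term divides it; move -37ac to the remainder.
  leading term b²: no divisor's leading term divides it; move 40b² to the remainder.
  leading term bc: subtract (-9/2)·k_3 from 9/2bc + 8a - 8b - 7/2c - 56 → -37a + 10b + 10c - 20
  leading term a: no divisor's leading term divides it; move -37a to the remainder.
  leading term b: no divisor's leading term divides it; move 10b to the remainder.
  leading term c: no divisor's leading term divides it; move 10c to the remainder.
  leading term 1: no divisor's leading term divides it; move -20 to the remainder.
  remainder -5/2ac² - 10a² - 37ac + 40b² - 37a + 10b + 10c - 20 ≠ 0; add k_4 = -5/2ac² - 10a² - 37ac + 40b² - 37a + 10b + 10c - 20 to the basis.

The other S-polynomials (S(h_2,k_3), S(h_1,k_4), S(h_2,k_4), S(k_3,k_4)) all reduce to 0 modulo the current basis, so we have a Gröbner basis.
Inter-reduce: drop elements whose leading term is divisible by another's, tail-reduce, and make monic.
Reduced Gröbner basis: {ac² + 4a² + 74/5ac - 16b² + 74/5a - 4b - 4c + 8, ab - 5/2ac + 2b² - 3/2b - 7/2, bc + 10a - 4b - 3c - 8}.

These differ, so the ideals are not equal.

No, the ideals differ.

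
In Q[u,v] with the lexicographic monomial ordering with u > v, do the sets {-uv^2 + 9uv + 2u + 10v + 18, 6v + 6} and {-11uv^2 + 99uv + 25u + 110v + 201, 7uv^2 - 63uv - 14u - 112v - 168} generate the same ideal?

For a fixed monomial order, each ideal has a unique reduced Gröbner basis; comparing bases decides equality.
Buchberger on the first generating set:
f_1 = -uv^2 + 9uv + 2u + 10v + 18, LT = uv^2.
f_2 = 6v + 6, LT = v.

S(f_1,f_2): lcm = uv^2. S = -10uv - 2u - 10v - 18.
  leading term uv: subtract (-5/3u)·f_2 from -10uv - 2u - 10v - 18 → 8u - 10v - 18
  leading term u: no divisor's leading term divides it; move 8u to the remainder.
  leading term v: subtract (-5/3)·f_2 from -10v - 18 → -8
  leading term 1: no divisor's leading term divides it; move -8 to the remainder.
  remainder 8u - 8 ≠ 0; add g_3 = 8u - 8 to the basis.

The other S-polynomials (S(f_1,g_3), S(f_2,g_3)) all reduce to 0 modulo the current basis, so we have a Gröbner basis.
Inter-reduce: drop elements whose leading term is divisible by another's, tail-reduce, and make monic.
Reduced Gröbner basis: {u - 1, v + 1}.

Buchberger on the second generating set:
h_1 = -11uv^2 + 99uv + 25u + 110v + 201, LT = uv^2.
h_2 = 7uv^2 - 63uv - 14u - 112v - 168, LT = uv^2.

S(h_1,h_2): lcm = uv^2. S = -3/11u + 6v + 63/11.
  leading term u: no divisor's leading term divides it; move -3/11u to the remainder.
  leading term v: no divisor's leading term divides it; move 6v to the remainder.
  leading term 1: no divisor's leading term divides it; move 63/11 to the remainder.
  remainder -3/11u + 6v + 63/11 ≠ 0; add k_3 = -3/11u + 6v + 63/11 to the basis.

S(h_1,k_3): lcm = uv^2. S = -9uv - 25/11u + 22v^3 + 21v^2 - 10v - 201/11.
  leading term uv: subtract (33v)·k_3 from -9uv - 25/11u + 22v^3 + 21v^2 - 10v - 201/11 → -25/11u + 22v^3 - 177v^2 - 199v - 201/11
  leading term u: subtract (25/3)·k_3 from -25/11u + 22v^3 - 177v^2 - 199v - 201/11 → 22v^3 - 177v^2 - 249v - 66
  leading term v^3: no divisor's leading term divides it; move 22v^3 to the remainder.
  leading term v^2: no divisor's leading term divides it; move -177v^2 to the remainder.
  leading term v: no divisor's leading term divides it; move -249v to the remainder.
  leading term 1: no divisor's leading term divides it; move -66 to the remainder.
  remainder 22v^3 - 177v^2 - 249v - 66 ≠ 0; add k_4 = 22v^3 - 177v^2 - 249v - 66 to the basis.

The other S-polynomials (S(h_2,k_3), S(h_1,k_4), S(h_2,k_4), S(k_3,k_4)) all reduce to 0 modulo the current basis, so we have a Gröbner basis.
Inter-reduce: drop elements whose leading term is divisible by another's, tail-reduce, and make monic.
Reduced Gröbner basis: {u - 22v - 21, v^3 - 177/22v^2 - 249/22v - 3}.

Since the reduced bases disagree, the two ideals are not the same.

No, the ideals differ.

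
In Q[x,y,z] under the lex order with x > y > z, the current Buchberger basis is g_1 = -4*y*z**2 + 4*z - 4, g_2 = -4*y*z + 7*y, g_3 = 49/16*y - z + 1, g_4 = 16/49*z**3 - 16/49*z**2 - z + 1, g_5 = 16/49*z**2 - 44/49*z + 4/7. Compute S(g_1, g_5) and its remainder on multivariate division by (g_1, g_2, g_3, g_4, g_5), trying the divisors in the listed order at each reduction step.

S(g_1, g_5) = 11/4*y*z - 7/4*y - z + 1; remainder on division = 0.

lcm(LM(g_1), LM(g_5)) = y*z**2.
S = (lcm/LT(g_1))·g_1 − (lcm/LT(g_5))·g_5 = 11/4*y*z - 7/4*y - z + 1.
Reduce S modulo (g_1, g_2, g_3, g_4, g_5) in that order:
  leading term y*z: subtract (-11/16)·g_2 from 11/4*y*z - 7/4*y - z + 1 → 49/16*y - z + 1
  leading term y: subtract (1)·g_3 from 49/16*y - z + 1 → 0
The remainder is 0, so this S-polynomial contributes no new basis element.
This is the inner loop of Buchberger's algorithm — each nonzero remainder becomes a new basis element.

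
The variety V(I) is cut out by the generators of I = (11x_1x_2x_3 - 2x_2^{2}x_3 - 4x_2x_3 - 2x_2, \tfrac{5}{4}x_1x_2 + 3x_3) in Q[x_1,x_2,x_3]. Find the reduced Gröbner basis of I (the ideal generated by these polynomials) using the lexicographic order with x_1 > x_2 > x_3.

G = {x_1x_2 + \tfrac{12}{5}x_3, x_1x_3^{2} - \tfrac{2}{11}x_2x_3^{2} - \tfrac{4}{11}x_3^{2} - \tfrac{2}{11}x_3, x_2^{2}x_3 + 2x_2x_3 + x_2 + \tfrac{66}{5}x_3^{2}}

f_1 = 11x_1x_2x_3 - 2x_2^{2}x_3 - 4x_2x_3 - 2x_2, LT = x_1x_2x_3.
f_2 = \tfrac{5}{4}x_1x_2 + 3x_3, LT = x_1x_2.

S(f_1,f_2): lcm = x_1x_2x_3. S = -\tfrac{2}{11}x_2^{2}x_3 - \tfrac{4}{11}x_2x_3 - \tfrac{2}{11}x_2 - \tfrac{12}{5}x_3^{2}.
  leading term x_2^{2}x_3: no divisor's leading term divides it; move -\tfrac{2}{11}x_2^{2}x_3 to the remainder.
  leading term x_2x_3: no divisor's leading term divides it; move -\tfrac{4}{11}x_2x_3 to the remainder.
  leading term x_2: no divisor's leading term divides it; move -\tfrac{2}{11}x_2 to the remainder.
  leading term x_3^{2}: no divisor's leading term divides it; move -\tfrac{12}{5}x_3^{2} to the remainder.
  remainder -\tfrac{2}{11}x_2^{2}x_3 - \tfrac{4}{11}x_2x_3 - \tfrac{2}{11}x_2 - \tfrac{12}{5}x_3^{2} ≠ 0; add g_3 = -\tfrac{2}{11}x_2^{2}x_3 - \tfrac{4}{11}x_2x_3 - \tfrac{2}{11}x_2 - \tfrac{12}{5}x_3^{2} to the basis.

S(f_1,g_3): lcm = x_1x_2^{2}x_3. S = -2x_1x_2x_3 - x_1x_2 - \tfrac{66}{5}x_1x_3^{2} - \tfrac{2}{11}x_2^{3}x_3 - \tfrac{4}{11}x_2^{2}x_3 - \tfrac{2}{11}x_2^{2}.
  leading term x_1x_2x_3: subtract (-\tfrac{2}{11})·f_1 from -2x_1x_2x_3 - x_1x_2 - \tfrac{66}{5}x_1x_3^{2} - \tfrac{2}{11}x_2^{3}x_3 - \tfrac{4}{11}x_2^{2}x_3 - \tfrac{2}{11}x_2^{2} → -x_1x_2 - \tfrac{66}{5}x_1x_3^{2} - \tfrac{2}{11}x_2^{3}x_3 - \tfrac{8}{11}x_2^{2}x_3 - \tfrac{2}{11}x_2^{2} - \tfrac{8}{11}x_2x_3 - \tfrac{4}{11}x_2
  leading term x_1x_2: subtract (-\tfrac{4}{5})·f_2 from -x_1x_2 - \tfrac{66}{5}x_1x_3^{2} - \tfrac{2}{11}x_2^{3}x_3 - \tfrac{8}{11}x_2^{2}x_3 - \tfrac{2}{11}x_2^{2} - \tfrac{8}{11}x_2x_3 - \tfrac{4}{11}x_2 → -\tfrac{66}{5}x_1x_3^{2} - \tfrac{2}{11}x_2^{3}x_3 - \tfrac{8}{11}x_2^{2}x_3 - \tfrac{2}{11}x_2^{2} - \tfrac{8}{11}x_2x_3 - \tfrac{4}{11}x_2 + \tfrac{12}{5}x_3
  leading term x_1x_3^{2}: no divisor's leading term divides it; move -\tfrac{66}{5}x_1x_3^{2} to the remainder.
  leading term x_2^{3}x_3: subtract (x_2)·g_3 from -\tfrac{2}{11}x_2^{3}x_3 - \tfrac{8}{11}x_2^{2}x_3 - \tfrac{2}{11}x_2^{2} - \tfrac{8}{11}x_2x_3 - \tfrac{4}{11}x_2 + \tfrac{12}{5}x_3 → -\tfrac{4}{11}x_2^{2}x_3 + \tfrac{12}{5}x_2x_3^{2} - \tfrac{8}{11}x_2x_3 - \tfrac{4}{11}x_2 + \tfrac{12}{5}x_3
  leading term x_2^{2}x_3: subtract (2)·g_3 from -\tfrac{4}{11}x_2^{2}x_3 + \tfrac{12}{5}x_2x_3^{2} - \tfrac{8}{11}x_2x_3 - \tfrac{4}{11}x_2 + \tfrac{12}{5}x_3 → \tfrac{12}{5}x_2x_3^{2} + \tfrac{24}{5}x_3^{2} + \tfrac{12}{5}x_3
  leading term x_2x_3^{2}: no divisor's leading term divides it; move \tfrac{12}{5}x_2x_3^{2} to the remainder.
  leading term x_3^{2}: no divisor's leading term divides it; move \tfrac{24}{5}x_3^{2} to the remainder.
  leading term x_3: no divisor's leading term divides it; move \tfrac{12}{5}x_3 to the remainder.
  remainder -\tfrac{66}{5}x_1x_3^{2} + \tfrac{12}{5}x_2x_3^{2} + \tfrac{24}{5}x_3^{2} + \tfrac{12}{5}x_3 ≠ 0; add g_4 = -\tfrac{66}{5}x_1x_3^{2} + \tfrac{12}{5}x_2x_3^{2} + \tfrac{24}{5}x_3^{2} + \tfrac{12}{5}x_3 to the basis.

The other S-polynomials (S(f_2,g_3), S(f_1,g_4), S(f_2,g_4), S(g_3,g_4)) all reduce to 0 modulo the current basis, so we have a Gröbner basis.
Inter-reduce: drop elements whose leading term is divisible by another's, tail-reduce, and make monic.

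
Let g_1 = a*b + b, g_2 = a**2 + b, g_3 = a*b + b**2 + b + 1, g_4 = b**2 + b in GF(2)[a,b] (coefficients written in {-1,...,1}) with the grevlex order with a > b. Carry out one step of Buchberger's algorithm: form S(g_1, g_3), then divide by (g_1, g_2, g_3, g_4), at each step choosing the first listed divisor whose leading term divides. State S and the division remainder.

S(g_1, g_3) = b**2 + 1; remainder on division = b + 1.

lcm(LM(g_1), LM(g_3)) = a*b.
S = (lcm/LT(g_1))·g_1 − (lcm/LT(g_3))·g_3 = b**2 + 1.
Reduce S modulo (g_1, g_2, g_3, g_4) in that order:
  leading term b**2: subtract (1)·g_4 from b**2 + 1 → b + 1
  leading term b: no divisor's leading term divides it; move b to the remainder.
  leading term 1: no divisor's leading term divides it; move 1 to the remainder.
The remainder b + 1 is nonzero, so it would be added as the next basis element.
This is the inner loop of Buchberger's algorithm — each nonzero remainder becomes a new basis element.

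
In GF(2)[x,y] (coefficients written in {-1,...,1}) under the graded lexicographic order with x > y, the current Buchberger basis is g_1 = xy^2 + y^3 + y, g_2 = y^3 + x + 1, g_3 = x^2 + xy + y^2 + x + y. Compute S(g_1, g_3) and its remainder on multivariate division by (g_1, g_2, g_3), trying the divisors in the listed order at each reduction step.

lcm(LM(g_1), LM(g_3)) = x^2y^2.
S = (lcm/LT(g_1))·g_1 − (lcm/LT(g_3))·g_3 = y^4 + xy^2 + y^3 + xy.
Reduce S modulo (g_1, g_2, g_3) in that order:
  leading term y^4: subtract (y)·g_2 from y^4 + xy^2 + y^3 + xy → xy^2 + y^3 + y
  leading term xy^2: subtract (1)·g_1 from xy^2 + y^3 + y → 0
The remainder is 0, so this S-polynomial contributes no new basis element.
This is the inner loop of Buchberger's algorithm — each nonzero remainder becomes a new basis element.

S(g_1, g_3) = y^4 + xy^2 + y^3 + xy; remainder on division = 0.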